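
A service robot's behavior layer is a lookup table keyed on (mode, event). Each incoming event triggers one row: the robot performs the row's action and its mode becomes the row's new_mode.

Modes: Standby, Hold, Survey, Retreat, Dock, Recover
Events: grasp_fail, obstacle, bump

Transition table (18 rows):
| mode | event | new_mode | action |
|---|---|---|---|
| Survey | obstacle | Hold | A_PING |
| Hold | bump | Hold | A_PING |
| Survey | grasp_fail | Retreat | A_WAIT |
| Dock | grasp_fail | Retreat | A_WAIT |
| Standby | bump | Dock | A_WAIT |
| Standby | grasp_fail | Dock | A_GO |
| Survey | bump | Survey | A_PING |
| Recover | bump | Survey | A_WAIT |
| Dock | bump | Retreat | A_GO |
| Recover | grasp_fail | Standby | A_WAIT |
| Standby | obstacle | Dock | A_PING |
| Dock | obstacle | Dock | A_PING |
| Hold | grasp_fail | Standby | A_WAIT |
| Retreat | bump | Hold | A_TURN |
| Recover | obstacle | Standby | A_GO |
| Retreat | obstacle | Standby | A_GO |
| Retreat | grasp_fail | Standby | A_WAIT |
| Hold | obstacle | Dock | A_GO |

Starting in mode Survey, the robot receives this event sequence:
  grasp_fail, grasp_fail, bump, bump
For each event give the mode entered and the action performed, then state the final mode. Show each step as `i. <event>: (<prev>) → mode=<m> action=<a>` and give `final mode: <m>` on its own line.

1. grasp_fail: (Survey) → mode=Retreat action=A_WAIT
2. grasp_fail: (Retreat) → mode=Standby action=A_WAIT
3. bump: (Standby) → mode=Dock action=A_WAIT
4. bump: (Dock) → mode=Retreat action=A_GO

final mode: Retreat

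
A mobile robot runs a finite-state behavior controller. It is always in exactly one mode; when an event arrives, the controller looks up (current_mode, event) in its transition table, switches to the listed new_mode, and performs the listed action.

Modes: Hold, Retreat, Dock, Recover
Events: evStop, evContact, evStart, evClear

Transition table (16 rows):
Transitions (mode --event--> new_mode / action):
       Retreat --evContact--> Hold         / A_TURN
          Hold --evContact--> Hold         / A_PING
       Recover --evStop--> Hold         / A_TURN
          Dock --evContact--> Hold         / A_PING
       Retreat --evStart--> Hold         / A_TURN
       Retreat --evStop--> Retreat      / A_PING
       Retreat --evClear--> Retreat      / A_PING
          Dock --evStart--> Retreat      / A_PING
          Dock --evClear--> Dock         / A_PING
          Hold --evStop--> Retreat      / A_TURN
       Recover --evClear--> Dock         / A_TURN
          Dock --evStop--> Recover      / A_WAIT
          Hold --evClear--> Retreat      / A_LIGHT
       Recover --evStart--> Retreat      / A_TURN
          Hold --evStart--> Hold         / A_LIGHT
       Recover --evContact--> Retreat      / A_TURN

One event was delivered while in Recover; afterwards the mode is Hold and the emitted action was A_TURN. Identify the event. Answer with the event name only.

try evStop: (Recover, evStop) → (Hold, A_TURN)  ← matches
try evContact: (Recover, evContact) → (Retreat, A_TURN)
try evStart: (Recover, evStart) → (Retreat, A_TURN)
try evClear: (Recover, evClear) → (Dock, A_TURN)

evStop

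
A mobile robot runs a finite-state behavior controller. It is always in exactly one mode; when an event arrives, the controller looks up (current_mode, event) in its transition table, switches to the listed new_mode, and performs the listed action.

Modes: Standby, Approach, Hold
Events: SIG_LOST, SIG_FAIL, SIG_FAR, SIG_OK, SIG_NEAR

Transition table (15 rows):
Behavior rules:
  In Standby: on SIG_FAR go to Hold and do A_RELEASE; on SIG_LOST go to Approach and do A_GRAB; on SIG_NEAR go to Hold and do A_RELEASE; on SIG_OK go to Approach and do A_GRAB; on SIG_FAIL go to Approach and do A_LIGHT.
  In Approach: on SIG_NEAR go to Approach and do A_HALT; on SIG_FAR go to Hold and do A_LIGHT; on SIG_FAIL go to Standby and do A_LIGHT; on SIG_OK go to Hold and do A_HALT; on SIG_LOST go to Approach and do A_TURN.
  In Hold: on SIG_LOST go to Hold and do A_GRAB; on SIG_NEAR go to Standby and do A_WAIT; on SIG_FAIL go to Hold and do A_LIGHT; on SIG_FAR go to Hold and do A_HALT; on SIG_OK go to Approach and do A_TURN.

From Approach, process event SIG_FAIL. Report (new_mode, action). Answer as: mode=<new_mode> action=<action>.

mode=Standby action=A_LIGHT

current mode = Approach; filter table to that mode:
  (Approach, SIG_NEAR) → (Approach, A_HALT)
  (Approach, SIG_FAR) → (Hold, A_LIGHT)
  (Approach, SIG_FAIL) → (Standby, A_LIGHT)  ← event matches
  (Approach, SIG_OK) → (Hold, A_HALT)
  (Approach, SIG_LOST) → (Approach, A_TURN)
event = SIG_FAIL selects (Standby, A_LIGHT)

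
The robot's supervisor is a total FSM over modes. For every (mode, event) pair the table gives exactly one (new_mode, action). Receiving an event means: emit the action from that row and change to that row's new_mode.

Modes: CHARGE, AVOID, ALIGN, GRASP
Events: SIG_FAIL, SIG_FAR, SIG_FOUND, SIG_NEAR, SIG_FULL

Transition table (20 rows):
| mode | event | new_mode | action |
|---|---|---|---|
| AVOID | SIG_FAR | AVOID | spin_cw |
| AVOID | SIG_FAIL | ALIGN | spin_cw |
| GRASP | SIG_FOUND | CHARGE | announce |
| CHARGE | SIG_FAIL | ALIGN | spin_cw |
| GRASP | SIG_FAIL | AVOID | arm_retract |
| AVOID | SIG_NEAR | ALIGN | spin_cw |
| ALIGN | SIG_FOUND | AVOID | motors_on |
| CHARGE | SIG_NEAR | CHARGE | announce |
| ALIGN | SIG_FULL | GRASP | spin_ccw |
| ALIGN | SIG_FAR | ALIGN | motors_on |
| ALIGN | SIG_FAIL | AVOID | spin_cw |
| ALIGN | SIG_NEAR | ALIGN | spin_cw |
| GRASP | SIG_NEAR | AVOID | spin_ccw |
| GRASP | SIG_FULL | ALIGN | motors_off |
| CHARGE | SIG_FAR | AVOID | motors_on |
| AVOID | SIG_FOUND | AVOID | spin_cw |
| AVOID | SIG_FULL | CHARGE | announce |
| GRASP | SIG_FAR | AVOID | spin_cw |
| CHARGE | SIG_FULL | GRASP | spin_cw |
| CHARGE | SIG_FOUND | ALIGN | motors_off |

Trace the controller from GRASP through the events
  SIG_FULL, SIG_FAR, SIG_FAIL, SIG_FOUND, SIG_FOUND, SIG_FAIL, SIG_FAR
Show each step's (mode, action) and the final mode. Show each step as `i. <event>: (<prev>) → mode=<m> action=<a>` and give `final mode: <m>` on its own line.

final mode: ALIGN

1. SIG_FULL: (GRASP) → mode=ALIGN action=motors_off
2. SIG_FAR: (ALIGN) → mode=ALIGN action=motors_on
3. SIG_FAIL: (ALIGN) → mode=AVOID action=spin_cw
4. SIG_FOUND: (AVOID) → mode=AVOID action=spin_cw
5. SIG_FOUND: (AVOID) → mode=AVOID action=spin_cw
6. SIG_FAIL: (AVOID) → mode=ALIGN action=spin_cw
7. SIG_FAR: (ALIGN) → mode=ALIGN action=motors_on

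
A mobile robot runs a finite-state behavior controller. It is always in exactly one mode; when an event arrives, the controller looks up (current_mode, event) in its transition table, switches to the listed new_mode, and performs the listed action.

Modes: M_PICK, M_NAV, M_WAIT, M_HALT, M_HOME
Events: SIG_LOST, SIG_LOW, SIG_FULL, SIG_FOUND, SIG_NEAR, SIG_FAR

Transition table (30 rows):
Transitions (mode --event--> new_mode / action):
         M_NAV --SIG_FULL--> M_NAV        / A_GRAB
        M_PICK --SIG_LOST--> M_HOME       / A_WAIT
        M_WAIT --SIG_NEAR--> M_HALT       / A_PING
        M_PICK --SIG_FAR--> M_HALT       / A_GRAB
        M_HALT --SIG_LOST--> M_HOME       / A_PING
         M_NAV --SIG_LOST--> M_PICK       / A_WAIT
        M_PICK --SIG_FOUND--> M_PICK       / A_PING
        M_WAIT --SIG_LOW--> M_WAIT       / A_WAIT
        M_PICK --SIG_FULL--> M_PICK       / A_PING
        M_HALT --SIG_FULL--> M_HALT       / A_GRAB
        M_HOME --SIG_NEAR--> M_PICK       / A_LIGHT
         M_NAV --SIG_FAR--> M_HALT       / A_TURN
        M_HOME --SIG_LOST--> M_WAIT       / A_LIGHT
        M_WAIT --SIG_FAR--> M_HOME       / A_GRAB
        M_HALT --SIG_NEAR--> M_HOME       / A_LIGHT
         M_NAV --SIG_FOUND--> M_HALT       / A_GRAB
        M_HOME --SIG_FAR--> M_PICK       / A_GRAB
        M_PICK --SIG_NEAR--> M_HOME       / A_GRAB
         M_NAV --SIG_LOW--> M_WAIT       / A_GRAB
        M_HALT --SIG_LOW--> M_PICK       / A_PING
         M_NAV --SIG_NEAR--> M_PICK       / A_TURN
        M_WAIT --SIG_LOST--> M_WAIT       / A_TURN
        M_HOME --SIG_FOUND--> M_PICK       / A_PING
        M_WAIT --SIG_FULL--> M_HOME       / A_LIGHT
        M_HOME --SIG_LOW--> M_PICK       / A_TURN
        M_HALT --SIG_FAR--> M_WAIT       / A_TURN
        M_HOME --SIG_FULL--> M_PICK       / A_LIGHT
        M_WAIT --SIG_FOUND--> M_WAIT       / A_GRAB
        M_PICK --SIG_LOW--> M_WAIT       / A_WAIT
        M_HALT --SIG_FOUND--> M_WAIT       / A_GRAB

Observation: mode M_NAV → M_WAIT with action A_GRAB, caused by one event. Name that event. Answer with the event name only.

try SIG_LOST: (M_NAV, SIG_LOST) → (M_PICK, A_WAIT)
try SIG_LOW: (M_NAV, SIG_LOW) → (M_WAIT, A_GRAB)  ← matches
try SIG_FULL: (M_NAV, SIG_FULL) → (M_NAV, A_GRAB)
try SIG_FOUND: (M_NAV, SIG_FOUND) → (M_HALT, A_GRAB)
try SIG_NEAR: (M_NAV, SIG_NEAR) → (M_PICK, A_TURN)
try SIG_FAR: (M_NAV, SIG_FAR) → (M_HALT, A_TURN)

SIG_LOW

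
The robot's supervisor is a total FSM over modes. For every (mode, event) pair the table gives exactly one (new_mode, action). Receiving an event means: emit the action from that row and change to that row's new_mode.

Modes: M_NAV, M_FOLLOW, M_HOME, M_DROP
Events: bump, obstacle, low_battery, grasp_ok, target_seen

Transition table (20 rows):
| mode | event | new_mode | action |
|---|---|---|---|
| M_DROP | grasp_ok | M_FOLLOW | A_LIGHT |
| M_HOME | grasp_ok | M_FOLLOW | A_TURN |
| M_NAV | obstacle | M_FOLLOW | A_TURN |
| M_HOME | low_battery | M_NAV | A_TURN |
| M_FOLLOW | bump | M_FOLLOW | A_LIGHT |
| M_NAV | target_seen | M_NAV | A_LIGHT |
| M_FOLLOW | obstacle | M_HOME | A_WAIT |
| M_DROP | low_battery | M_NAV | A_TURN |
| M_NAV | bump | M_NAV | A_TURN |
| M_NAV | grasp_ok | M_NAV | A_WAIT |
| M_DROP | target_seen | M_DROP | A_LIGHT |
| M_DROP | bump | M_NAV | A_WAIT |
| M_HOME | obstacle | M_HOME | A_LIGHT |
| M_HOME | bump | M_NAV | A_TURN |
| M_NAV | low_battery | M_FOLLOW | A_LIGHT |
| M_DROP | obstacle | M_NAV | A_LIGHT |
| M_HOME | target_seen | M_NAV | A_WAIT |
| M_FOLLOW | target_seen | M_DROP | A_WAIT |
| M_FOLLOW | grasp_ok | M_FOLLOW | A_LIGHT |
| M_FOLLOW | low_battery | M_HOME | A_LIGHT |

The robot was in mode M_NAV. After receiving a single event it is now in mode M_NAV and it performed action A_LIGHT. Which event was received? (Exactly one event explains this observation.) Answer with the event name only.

target_seen

try bump: (M_NAV, bump) → (M_NAV, A_TURN)
try obstacle: (M_NAV, obstacle) → (M_FOLLOW, A_TURN)
try low_battery: (M_NAV, low_battery) → (M_FOLLOW, A_LIGHT)
try grasp_ok: (M_NAV, grasp_ok) → (M_NAV, A_WAIT)
try target_seen: (M_NAV, target_seen) → (M_NAV, A_LIGHT)  ← matches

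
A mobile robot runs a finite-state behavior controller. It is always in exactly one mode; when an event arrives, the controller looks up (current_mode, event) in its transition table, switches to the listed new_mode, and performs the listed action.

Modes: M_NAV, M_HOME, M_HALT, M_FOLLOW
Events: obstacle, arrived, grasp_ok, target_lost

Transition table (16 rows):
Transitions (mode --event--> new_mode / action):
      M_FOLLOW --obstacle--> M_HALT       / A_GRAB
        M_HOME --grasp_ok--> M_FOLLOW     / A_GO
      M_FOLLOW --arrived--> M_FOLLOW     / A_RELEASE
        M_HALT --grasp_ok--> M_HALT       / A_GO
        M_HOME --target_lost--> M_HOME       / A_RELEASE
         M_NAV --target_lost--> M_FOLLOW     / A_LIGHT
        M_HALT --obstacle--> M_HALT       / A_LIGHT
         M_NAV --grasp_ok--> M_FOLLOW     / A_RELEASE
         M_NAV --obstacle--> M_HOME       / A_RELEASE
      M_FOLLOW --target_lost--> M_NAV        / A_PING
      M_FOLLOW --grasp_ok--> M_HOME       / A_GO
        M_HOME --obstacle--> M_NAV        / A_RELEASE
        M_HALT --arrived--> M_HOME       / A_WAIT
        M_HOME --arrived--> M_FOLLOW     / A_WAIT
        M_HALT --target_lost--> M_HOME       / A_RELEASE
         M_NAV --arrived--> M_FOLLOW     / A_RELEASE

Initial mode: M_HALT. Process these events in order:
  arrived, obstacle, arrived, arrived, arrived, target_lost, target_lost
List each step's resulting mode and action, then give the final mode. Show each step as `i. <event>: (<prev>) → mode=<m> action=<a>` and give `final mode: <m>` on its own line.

final mode: M_FOLLOW

1. arrived: (M_HALT) → mode=M_HOME action=A_WAIT
2. obstacle: (M_HOME) → mode=M_NAV action=A_RELEASE
3. arrived: (M_NAV) → mode=M_FOLLOW action=A_RELEASE
4. arrived: (M_FOLLOW) → mode=M_FOLLOW action=A_RELEASE
5. arrived: (M_FOLLOW) → mode=M_FOLLOW action=A_RELEASE
6. target_lost: (M_FOLLOW) → mode=M_NAV action=A_PING
7. target_lost: (M_NAV) → mode=M_FOLLOW action=A_LIGHT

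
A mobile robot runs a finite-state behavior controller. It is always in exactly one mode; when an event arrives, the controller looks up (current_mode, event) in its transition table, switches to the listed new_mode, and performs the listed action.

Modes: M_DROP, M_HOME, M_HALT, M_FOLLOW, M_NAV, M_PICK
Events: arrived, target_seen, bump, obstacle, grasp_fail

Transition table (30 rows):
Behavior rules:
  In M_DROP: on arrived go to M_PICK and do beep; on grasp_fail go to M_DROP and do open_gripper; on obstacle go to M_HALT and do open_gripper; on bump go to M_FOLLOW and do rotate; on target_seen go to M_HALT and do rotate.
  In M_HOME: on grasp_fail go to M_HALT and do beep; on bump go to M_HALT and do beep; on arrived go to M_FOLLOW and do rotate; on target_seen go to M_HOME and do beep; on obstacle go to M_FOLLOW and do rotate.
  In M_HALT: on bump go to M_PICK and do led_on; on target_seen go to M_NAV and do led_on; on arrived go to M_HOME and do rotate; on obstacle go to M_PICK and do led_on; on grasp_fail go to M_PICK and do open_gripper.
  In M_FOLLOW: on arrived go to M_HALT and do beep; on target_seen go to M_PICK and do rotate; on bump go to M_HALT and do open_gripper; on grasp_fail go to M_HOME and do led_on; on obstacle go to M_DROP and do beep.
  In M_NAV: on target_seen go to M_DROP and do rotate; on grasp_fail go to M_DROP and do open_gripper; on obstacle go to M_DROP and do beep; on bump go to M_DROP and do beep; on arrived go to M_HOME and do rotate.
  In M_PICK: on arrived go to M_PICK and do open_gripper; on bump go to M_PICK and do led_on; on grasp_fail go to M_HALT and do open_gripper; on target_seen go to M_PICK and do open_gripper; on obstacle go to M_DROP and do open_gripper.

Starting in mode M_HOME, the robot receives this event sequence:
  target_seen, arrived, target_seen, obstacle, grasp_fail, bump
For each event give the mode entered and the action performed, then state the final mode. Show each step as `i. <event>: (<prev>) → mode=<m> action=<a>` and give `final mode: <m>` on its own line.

1. target_seen: (M_HOME) → mode=M_HOME action=beep
2. arrived: (M_HOME) → mode=M_FOLLOW action=rotate
3. target_seen: (M_FOLLOW) → mode=M_PICK action=rotate
4. obstacle: (M_PICK) → mode=M_DROP action=open_gripper
5. grasp_fail: (M_DROP) → mode=M_DROP action=open_gripper
6. bump: (M_DROP) → mode=M_FOLLOW action=rotate

final mode: M_FOLLOW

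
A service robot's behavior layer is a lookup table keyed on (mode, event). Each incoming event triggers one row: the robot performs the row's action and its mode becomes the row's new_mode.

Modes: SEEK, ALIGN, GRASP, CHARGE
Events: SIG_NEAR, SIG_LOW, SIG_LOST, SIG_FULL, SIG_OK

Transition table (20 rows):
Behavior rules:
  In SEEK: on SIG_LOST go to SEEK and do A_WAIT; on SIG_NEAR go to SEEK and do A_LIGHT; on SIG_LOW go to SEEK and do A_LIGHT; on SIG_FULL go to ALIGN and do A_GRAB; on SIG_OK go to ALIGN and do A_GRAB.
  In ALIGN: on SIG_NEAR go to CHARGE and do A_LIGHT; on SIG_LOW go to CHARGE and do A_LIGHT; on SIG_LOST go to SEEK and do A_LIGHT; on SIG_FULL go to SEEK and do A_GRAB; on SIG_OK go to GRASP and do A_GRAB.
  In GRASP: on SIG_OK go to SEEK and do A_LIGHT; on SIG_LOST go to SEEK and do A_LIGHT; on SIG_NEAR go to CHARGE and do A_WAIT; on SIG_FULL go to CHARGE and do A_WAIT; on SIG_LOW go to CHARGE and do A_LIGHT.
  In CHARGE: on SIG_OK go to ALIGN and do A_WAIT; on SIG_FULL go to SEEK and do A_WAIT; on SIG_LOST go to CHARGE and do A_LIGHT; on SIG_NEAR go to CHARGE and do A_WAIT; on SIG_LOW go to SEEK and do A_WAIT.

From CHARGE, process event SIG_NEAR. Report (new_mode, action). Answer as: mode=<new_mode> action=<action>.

mode=CHARGE action=A_WAIT

current mode = CHARGE; filter table to that mode:
  (CHARGE, SIG_OK) → (ALIGN, A_WAIT)
  (CHARGE, SIG_FULL) → (SEEK, A_WAIT)
  (CHARGE, SIG_LOST) → (CHARGE, A_LIGHT)
  (CHARGE, SIG_NEAR) → (CHARGE, A_WAIT)  ← event matches
  (CHARGE, SIG_LOW) → (SEEK, A_WAIT)
event = SIG_NEAR selects (CHARGE, A_WAIT)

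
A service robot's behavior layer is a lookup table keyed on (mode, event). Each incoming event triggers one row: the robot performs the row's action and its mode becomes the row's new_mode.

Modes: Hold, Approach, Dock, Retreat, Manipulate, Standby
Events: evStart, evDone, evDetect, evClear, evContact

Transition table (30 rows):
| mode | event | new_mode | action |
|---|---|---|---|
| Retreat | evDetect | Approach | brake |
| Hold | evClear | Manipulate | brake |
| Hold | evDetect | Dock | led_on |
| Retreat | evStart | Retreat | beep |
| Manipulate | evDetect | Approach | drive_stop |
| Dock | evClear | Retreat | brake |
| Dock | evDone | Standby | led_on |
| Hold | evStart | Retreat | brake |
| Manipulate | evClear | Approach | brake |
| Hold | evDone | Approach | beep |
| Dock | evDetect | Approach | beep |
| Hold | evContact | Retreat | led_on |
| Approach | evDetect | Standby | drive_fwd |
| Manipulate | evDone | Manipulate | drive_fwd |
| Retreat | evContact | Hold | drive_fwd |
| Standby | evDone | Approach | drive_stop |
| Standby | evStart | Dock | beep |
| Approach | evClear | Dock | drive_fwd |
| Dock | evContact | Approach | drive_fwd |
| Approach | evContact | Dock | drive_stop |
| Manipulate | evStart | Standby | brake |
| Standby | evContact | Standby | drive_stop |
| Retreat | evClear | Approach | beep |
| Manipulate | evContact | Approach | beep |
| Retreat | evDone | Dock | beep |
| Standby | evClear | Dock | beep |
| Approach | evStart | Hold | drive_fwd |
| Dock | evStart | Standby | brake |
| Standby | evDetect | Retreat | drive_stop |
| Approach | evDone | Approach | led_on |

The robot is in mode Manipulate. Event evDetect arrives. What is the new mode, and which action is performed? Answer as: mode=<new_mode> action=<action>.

current mode = Manipulate; filter table to that mode:
  (Manipulate, evDetect) → (Approach, drive_stop)  ← event matches
  (Manipulate, evClear) → (Approach, brake)
  (Manipulate, evDone) → (Manipulate, drive_fwd)
  (Manipulate, evStart) → (Standby, brake)
  (Manipulate, evContact) → (Approach, beep)
event = evDetect selects (Approach, drive_stop)

mode=Approach action=drive_stop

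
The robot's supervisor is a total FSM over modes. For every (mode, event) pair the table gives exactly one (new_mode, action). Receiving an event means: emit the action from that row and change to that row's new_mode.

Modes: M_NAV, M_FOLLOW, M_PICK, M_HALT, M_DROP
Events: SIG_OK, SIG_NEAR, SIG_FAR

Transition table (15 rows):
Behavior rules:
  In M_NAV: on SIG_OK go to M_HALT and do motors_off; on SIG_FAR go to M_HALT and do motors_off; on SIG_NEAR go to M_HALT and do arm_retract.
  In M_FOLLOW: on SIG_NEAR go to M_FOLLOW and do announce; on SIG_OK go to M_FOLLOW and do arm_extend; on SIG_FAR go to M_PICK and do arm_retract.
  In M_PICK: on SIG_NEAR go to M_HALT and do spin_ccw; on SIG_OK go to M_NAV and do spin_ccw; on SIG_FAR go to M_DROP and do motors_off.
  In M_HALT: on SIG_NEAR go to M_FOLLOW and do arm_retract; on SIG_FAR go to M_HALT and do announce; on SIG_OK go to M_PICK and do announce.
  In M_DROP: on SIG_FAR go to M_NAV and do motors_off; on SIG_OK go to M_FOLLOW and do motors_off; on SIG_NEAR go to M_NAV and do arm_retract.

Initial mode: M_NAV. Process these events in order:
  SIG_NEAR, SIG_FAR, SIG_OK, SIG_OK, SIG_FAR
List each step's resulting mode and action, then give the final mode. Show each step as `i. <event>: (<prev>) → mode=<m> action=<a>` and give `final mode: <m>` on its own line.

final mode: M_HALT

1. SIG_NEAR: (M_NAV) → mode=M_HALT action=arm_retract
2. SIG_FAR: (M_HALT) → mode=M_HALT action=announce
3. SIG_OK: (M_HALT) → mode=M_PICK action=announce
4. SIG_OK: (M_PICK) → mode=M_NAV action=spin_ccw
5. SIG_FAR: (M_NAV) → mode=M_HALT action=motors_off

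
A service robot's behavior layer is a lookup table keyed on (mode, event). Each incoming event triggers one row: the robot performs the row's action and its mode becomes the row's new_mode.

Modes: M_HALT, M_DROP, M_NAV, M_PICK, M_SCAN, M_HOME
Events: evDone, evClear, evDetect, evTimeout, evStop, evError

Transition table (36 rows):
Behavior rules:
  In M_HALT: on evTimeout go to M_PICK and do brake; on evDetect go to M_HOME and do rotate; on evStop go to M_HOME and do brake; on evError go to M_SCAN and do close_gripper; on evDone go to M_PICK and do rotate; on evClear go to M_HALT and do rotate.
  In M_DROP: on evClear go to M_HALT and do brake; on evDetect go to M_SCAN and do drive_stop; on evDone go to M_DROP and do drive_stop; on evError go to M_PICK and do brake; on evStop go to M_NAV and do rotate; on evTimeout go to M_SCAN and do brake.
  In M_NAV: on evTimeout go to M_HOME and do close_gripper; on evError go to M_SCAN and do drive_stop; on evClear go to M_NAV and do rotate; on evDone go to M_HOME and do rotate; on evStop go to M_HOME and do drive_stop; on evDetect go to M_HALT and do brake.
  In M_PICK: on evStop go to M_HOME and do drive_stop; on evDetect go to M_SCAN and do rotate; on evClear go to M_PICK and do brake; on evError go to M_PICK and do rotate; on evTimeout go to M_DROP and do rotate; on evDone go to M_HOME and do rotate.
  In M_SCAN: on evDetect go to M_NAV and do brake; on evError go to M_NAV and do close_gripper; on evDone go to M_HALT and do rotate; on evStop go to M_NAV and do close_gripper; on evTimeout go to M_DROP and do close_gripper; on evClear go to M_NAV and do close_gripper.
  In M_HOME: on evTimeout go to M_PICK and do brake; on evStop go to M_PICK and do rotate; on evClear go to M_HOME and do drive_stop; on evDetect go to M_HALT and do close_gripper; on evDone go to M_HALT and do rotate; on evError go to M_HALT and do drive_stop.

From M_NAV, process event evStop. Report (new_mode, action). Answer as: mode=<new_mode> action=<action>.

current mode = M_NAV; filter table to that mode:
  (M_NAV, evTimeout) → (M_HOME, close_gripper)
  (M_NAV, evError) → (M_SCAN, drive_stop)
  (M_NAV, evClear) → (M_NAV, rotate)
  (M_NAV, evDone) → (M_HOME, rotate)
  (M_NAV, evStop) → (M_HOME, drive_stop)  ← event matches
  (M_NAV, evDetect) → (M_HALT, brake)
event = evStop selects (M_HOME, drive_stop)

mode=M_HOME action=drive_stop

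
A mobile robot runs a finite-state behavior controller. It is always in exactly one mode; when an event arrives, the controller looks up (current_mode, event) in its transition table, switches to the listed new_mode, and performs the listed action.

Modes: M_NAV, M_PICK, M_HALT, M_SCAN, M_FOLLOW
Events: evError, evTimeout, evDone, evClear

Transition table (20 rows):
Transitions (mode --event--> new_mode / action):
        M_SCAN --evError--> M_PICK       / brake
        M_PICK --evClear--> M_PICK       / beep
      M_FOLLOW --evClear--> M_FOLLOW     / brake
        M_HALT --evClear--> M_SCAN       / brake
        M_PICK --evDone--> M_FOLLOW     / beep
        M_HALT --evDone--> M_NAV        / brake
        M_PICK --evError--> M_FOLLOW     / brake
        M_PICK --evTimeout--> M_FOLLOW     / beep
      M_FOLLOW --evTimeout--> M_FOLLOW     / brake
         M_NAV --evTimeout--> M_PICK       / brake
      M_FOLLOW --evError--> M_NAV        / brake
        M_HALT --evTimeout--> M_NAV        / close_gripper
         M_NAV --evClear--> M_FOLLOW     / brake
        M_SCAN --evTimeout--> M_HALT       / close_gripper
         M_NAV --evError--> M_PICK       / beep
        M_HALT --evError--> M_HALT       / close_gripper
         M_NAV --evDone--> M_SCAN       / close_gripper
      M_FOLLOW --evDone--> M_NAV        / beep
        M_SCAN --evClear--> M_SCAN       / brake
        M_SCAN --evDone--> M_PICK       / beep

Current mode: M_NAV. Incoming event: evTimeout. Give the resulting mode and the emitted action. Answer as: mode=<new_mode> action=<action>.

mode=M_PICK action=brake

current mode = M_NAV; filter table to that mode:
  (M_NAV, evTimeout) → (M_PICK, brake)  ← event matches
  (M_NAV, evClear) → (M_FOLLOW, brake)
  (M_NAV, evError) → (M_PICK, beep)
  (M_NAV, evDone) → (M_SCAN, close_gripper)
event = evTimeout selects (M_PICK, brake)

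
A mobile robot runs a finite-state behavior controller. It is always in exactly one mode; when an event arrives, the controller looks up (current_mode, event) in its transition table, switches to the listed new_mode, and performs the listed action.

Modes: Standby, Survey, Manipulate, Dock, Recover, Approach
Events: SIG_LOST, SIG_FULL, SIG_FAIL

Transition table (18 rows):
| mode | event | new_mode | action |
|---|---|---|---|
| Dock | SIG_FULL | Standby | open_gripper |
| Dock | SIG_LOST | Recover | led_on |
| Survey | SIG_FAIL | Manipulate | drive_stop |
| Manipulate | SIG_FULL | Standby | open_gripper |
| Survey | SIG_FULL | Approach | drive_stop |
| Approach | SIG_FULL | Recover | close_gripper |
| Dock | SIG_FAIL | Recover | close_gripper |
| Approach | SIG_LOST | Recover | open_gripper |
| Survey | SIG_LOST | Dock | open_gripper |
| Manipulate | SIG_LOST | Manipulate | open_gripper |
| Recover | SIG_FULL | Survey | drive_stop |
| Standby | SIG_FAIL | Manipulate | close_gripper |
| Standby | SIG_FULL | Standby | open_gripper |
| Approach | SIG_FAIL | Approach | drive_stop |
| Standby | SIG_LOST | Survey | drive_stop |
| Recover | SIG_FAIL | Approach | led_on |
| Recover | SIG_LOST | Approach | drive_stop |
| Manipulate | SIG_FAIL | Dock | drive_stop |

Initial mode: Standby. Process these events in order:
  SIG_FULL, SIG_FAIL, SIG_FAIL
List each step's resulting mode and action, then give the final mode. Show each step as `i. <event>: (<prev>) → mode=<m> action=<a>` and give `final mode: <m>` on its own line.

1. SIG_FULL: (Standby) → mode=Standby action=open_gripper
2. SIG_FAIL: (Standby) → mode=Manipulate action=close_gripper
3. SIG_FAIL: (Manipulate) → mode=Dock action=drive_stop

final mode: Dock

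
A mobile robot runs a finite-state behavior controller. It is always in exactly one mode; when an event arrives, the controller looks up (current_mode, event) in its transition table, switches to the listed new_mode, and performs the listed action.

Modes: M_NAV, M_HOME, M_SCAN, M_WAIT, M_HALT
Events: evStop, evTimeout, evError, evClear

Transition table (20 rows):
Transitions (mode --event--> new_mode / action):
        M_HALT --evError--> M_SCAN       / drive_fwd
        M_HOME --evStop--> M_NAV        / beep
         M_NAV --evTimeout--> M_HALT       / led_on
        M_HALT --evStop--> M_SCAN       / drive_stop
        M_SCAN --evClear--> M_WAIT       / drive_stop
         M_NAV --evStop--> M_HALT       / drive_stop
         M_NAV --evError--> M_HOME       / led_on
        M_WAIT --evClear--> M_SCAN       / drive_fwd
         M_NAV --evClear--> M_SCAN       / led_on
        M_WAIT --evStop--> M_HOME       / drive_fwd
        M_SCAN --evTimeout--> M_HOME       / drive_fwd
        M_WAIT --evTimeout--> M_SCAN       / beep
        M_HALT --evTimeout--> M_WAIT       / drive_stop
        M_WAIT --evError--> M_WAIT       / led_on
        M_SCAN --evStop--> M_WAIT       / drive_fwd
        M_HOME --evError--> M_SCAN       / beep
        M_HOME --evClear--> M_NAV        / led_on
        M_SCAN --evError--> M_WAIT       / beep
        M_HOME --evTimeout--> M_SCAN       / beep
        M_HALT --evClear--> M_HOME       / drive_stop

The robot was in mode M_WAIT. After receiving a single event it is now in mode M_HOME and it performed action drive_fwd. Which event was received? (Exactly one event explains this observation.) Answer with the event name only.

try evStop: (M_WAIT, evStop) → (M_HOME, drive_fwd)  ← matches
try evTimeout: (M_WAIT, evTimeout) → (M_SCAN, beep)
try evError: (M_WAIT, evError) → (M_WAIT, led_on)
try evClear: (M_WAIT, evClear) → (M_SCAN, drive_fwd)

evStop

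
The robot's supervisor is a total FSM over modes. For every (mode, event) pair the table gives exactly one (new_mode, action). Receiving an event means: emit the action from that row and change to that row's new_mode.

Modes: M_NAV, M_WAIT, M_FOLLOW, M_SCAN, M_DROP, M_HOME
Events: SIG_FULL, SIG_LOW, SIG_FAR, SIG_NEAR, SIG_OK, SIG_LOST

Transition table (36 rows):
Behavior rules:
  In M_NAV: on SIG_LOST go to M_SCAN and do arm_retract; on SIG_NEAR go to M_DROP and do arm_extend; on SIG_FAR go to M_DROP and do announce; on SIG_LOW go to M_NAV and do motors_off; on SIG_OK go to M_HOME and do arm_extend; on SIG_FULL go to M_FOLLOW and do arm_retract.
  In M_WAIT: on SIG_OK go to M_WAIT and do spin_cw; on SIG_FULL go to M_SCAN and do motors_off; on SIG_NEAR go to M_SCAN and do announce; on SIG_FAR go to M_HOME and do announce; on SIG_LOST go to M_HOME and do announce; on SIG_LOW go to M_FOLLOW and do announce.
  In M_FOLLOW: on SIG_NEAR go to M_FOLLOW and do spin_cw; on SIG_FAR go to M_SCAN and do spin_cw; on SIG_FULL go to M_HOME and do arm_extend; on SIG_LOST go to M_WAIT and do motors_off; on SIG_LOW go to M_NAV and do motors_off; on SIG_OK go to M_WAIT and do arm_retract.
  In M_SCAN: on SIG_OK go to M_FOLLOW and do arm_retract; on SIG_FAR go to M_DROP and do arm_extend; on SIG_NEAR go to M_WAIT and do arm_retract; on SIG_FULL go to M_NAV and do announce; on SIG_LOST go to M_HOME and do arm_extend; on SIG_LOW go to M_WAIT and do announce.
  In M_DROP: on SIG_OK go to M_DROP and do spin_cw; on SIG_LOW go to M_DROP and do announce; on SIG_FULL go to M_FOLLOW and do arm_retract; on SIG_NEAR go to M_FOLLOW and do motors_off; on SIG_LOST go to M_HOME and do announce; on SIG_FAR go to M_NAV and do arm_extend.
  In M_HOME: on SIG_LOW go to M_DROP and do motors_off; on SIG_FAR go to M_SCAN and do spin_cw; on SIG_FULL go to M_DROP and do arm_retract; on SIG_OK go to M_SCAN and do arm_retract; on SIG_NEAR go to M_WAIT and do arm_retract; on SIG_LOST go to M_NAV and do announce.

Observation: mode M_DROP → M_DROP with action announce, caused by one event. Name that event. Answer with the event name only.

SIG_LOW

try SIG_FULL: (M_DROP, SIG_FULL) → (M_FOLLOW, arm_retract)
try SIG_LOW: (M_DROP, SIG_LOW) → (M_DROP, announce)  ← matches
try SIG_FAR: (M_DROP, SIG_FAR) → (M_NAV, arm_extend)
try SIG_NEAR: (M_DROP, SIG_NEAR) → (M_FOLLOW, motors_off)
try SIG_OK: (M_DROP, SIG_OK) → (M_DROP, spin_cw)
try SIG_LOST: (M_DROP, SIG_LOST) → (M_HOME, announce)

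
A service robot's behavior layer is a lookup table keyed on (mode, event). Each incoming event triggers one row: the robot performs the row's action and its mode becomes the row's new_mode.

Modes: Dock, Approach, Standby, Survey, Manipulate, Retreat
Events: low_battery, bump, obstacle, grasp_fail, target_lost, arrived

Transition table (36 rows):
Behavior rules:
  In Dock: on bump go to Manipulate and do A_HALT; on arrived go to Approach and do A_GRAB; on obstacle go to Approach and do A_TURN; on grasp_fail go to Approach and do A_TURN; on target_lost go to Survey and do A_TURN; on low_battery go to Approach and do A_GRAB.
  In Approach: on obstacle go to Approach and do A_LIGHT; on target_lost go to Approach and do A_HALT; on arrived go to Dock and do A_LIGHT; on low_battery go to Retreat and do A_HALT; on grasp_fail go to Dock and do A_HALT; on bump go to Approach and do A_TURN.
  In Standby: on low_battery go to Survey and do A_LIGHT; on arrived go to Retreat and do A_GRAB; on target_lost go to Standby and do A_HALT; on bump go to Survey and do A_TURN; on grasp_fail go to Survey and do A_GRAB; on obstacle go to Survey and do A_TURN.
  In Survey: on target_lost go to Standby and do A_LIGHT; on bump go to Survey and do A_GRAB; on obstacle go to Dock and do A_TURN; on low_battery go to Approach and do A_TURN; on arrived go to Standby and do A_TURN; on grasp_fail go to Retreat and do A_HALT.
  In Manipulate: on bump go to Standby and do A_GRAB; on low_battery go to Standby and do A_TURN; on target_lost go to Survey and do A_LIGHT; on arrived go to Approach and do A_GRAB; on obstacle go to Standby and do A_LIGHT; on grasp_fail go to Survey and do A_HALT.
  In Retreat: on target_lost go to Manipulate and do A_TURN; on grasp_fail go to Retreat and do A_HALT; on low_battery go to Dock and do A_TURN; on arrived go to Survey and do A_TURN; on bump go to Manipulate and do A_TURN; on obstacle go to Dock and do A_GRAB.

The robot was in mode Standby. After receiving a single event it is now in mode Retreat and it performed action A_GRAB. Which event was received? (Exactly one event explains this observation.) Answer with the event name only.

try low_battery: (Standby, low_battery) → (Survey, A_LIGHT)
try bump: (Standby, bump) → (Survey, A_TURN)
try obstacle: (Standby, obstacle) → (Survey, A_TURN)
try grasp_fail: (Standby, grasp_fail) → (Survey, A_GRAB)
try target_lost: (Standby, target_lost) → (Standby, A_HALT)
try arrived: (Standby, arrived) → (Retreat, A_GRAB)  ← matches

arrived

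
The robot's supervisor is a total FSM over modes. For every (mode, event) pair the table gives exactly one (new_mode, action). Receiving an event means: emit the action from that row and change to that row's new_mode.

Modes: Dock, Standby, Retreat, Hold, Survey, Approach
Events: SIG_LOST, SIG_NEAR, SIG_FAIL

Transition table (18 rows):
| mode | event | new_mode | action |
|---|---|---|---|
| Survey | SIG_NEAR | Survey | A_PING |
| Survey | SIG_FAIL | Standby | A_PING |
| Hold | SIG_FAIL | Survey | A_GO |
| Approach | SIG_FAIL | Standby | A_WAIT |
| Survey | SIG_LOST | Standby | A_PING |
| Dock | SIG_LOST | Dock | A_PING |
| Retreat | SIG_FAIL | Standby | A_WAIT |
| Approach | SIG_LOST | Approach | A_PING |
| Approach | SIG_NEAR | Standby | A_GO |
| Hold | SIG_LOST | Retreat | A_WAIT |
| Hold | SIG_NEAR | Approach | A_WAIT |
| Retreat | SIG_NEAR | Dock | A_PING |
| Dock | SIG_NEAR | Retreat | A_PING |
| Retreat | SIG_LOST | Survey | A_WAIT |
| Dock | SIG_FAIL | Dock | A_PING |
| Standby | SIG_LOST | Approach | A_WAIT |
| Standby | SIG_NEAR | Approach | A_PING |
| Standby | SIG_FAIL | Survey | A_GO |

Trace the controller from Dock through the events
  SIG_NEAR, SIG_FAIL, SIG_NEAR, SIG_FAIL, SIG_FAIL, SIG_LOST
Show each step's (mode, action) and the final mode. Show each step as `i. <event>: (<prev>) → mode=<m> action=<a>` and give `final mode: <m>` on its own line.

final mode: Standby

1. SIG_NEAR: (Dock) → mode=Retreat action=A_PING
2. SIG_FAIL: (Retreat) → mode=Standby action=A_WAIT
3. SIG_NEAR: (Standby) → mode=Approach action=A_PING
4. SIG_FAIL: (Approach) → mode=Standby action=A_WAIT
5. SIG_FAIL: (Standby) → mode=Survey action=A_GO
6. SIG_LOST: (Survey) → mode=Standby action=A_PING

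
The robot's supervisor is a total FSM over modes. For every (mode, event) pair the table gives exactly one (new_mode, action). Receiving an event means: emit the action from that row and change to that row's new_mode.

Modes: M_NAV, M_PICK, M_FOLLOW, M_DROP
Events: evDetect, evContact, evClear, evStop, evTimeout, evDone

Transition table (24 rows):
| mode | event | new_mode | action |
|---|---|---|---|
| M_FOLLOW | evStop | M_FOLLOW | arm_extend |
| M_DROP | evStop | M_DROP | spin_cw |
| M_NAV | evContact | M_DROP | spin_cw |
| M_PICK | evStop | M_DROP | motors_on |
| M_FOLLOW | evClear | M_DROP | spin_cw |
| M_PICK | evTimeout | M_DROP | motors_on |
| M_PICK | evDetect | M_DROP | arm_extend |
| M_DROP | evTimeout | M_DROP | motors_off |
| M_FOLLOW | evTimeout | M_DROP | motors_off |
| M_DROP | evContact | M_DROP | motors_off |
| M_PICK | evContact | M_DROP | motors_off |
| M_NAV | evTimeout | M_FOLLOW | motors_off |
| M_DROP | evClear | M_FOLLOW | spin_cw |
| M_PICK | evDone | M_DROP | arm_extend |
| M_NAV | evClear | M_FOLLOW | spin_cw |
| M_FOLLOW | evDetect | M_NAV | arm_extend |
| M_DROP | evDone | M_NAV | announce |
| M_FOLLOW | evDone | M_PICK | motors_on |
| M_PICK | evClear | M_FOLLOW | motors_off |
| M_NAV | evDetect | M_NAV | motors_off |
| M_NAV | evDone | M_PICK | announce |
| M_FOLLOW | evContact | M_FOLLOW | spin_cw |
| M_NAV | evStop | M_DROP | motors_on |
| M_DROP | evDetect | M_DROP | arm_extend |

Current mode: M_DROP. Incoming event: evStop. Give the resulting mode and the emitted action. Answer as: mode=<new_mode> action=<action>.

mode=M_DROP action=spin_cw

current mode = M_DROP; filter table to that mode:
  (M_DROP, evStop) → (M_DROP, spin_cw)  ← event matches
  (M_DROP, evTimeout) → (M_DROP, motors_off)
  (M_DROP, evContact) → (M_DROP, motors_off)
  (M_DROP, evClear) → (M_FOLLOW, spin_cw)
  (M_DROP, evDone) → (M_NAV, announce)
  (M_DROP, evDetect) → (M_DROP, arm_extend)
event = evStop selects (M_DROP, spin_cw)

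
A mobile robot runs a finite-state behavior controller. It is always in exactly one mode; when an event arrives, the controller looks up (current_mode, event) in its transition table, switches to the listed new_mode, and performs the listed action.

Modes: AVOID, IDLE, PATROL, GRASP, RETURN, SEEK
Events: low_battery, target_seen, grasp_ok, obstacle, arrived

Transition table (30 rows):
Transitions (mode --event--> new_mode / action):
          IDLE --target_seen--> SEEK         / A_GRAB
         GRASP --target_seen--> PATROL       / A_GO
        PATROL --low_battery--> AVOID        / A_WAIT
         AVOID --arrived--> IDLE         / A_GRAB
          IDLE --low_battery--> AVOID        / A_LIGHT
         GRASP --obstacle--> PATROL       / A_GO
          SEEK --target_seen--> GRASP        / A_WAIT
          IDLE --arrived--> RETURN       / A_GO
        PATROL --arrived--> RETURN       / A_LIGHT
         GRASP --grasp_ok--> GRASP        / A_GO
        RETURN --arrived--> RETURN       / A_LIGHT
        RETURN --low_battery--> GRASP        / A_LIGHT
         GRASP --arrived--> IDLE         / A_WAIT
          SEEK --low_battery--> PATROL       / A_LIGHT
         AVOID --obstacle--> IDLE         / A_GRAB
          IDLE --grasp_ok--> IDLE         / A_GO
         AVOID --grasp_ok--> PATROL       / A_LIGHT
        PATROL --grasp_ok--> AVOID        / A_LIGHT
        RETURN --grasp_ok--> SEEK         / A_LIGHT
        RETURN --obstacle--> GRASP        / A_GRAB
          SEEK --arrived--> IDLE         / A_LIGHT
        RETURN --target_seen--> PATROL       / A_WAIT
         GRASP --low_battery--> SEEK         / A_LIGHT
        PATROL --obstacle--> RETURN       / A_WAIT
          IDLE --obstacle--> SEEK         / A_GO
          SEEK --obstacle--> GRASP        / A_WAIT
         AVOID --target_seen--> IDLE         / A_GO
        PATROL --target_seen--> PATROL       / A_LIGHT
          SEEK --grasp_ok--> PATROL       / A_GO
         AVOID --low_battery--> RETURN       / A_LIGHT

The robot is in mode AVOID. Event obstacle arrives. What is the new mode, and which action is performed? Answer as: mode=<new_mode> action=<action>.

mode=IDLE action=A_GRAB

current mode = AVOID; filter table to that mode:
  (AVOID, arrived) → (IDLE, A_GRAB)
  (AVOID, obstacle) → (IDLE, A_GRAB)  ← event matches
  (AVOID, grasp_ok) → (PATROL, A_LIGHT)
  (AVOID, target_seen) → (IDLE, A_GO)
  (AVOID, low_battery) → (RETURN, A_LIGHT)
event = obstacle selects (IDLE, A_GRAB)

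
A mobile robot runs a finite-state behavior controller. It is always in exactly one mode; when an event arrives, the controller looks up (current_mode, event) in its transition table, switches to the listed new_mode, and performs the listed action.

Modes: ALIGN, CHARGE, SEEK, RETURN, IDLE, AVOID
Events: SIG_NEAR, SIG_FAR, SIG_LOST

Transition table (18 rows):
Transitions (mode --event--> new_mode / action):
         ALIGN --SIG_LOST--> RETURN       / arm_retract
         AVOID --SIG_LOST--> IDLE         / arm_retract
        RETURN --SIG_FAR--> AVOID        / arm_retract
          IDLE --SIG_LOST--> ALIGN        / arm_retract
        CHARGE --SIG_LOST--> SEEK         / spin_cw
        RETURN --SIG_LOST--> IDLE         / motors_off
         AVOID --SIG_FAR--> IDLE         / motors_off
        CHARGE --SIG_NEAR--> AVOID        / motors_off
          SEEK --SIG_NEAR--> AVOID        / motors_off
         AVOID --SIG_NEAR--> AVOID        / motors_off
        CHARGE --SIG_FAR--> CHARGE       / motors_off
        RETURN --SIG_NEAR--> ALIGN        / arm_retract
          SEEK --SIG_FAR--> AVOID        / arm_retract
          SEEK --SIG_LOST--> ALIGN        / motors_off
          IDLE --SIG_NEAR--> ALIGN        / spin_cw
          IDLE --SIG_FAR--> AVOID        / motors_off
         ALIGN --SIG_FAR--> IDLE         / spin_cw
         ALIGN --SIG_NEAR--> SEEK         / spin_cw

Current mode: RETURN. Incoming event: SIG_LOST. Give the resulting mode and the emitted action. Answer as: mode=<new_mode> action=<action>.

mode=IDLE action=motors_off

current mode = RETURN; filter table to that mode:
  (RETURN, SIG_FAR) → (AVOID, arm_retract)
  (RETURN, SIG_LOST) → (IDLE, motors_off)  ← event matches
  (RETURN, SIG_NEAR) → (ALIGN, arm_retract)
event = SIG_LOST selects (IDLE, motors_off)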